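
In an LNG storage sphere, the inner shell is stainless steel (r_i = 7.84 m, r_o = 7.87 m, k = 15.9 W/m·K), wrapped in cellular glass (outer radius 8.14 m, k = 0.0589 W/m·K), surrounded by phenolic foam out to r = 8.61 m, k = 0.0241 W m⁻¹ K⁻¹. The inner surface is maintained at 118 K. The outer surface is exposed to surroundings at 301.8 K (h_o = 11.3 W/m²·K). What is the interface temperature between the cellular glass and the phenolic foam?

T = 155 K

Series thermal resistances, inner to outer:
  R_stainless steel = (1/7.84 − 1/7.87)/(4πk) = 4.862×10^-4/(4π·15.9) = 2.433×10^-6 K/W
  R_cellular glass = (1/7.87 − 1/8.14)/(4πk) = 0.004215/(4π·0.0589) = 0.005694 K/W
  R_phenolic foam = (1/8.14 − 1/8.61)/(4πk) = 0.006706/(4π·0.0241) = 0.02214 K/W
  R_conv,out = 1/(4πr²h) = 1/(4π·8.61²·11.3) = 9.500×10^-5 K/W
ΣR = 2.433×10^-6 + 0.005694 + 0.02214 + 9.500×10^-5 = 0.02793 K/W
Q = ΔT/ΣR = (118 K − 301.8 K)/0.02793 = -6581 W
From the inner boundary to the cellular glass/phenolic foam interface, ΣR_partial = 0.005696 K/W.
T_interface = T_in − Q·ΣR_partial = 118 K − (-6581)(0.005696) = 155 K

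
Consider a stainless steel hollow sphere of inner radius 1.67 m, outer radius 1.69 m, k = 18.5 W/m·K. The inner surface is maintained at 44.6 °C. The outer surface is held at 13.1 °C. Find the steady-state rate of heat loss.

Q = 4πk·ΔT/(1/r₁ − 1/r₂) = 4π × 18.5 × 31.5 / (1/1.67 − 1/1.69) = 1.03×10^6 W

Q = 1.03×10^6 W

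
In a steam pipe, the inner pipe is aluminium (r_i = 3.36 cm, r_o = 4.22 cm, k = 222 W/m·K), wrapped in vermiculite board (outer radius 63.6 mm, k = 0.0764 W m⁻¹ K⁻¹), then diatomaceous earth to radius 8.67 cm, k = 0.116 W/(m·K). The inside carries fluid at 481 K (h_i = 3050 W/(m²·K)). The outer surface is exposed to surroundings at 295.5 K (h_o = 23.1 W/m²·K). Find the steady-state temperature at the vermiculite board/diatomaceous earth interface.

Series thermal resistances, inner to outer:
  R'_conv,in = 1/(2πr h) = 1/(2π·0.0336·3050) = 0.001553 m·K/W
  R'_aluminium = ln(0.0422/0.0336)/(2πk) = 0.2279/(2π·222) = 1.634×10^-4 m·K/W
  R'_vermiculite board = ln(0.0636/0.0422)/(2πk) = 0.4102/(2π·0.0764) = 0.8545 m·K/W
  R'_diatomaceous earth = ln(0.0867/0.0636)/(2πk) = 0.3098/(2π·0.116) = 0.4251 m·K/W
  R'_conv,out = 1/(2πr h) = 1/(2π·0.0867·23.1) = 0.07947 m·K/W
ΣR = 0.001553 + 1.634×10^-4 + 0.8545 + 0.4251 + 0.07947 = 1.361 m·K/W
Q' = ΔT/ΣR = (481 K − 295.5 K)/1.361 = 136.3 W/m
From the inner boundary to the vermiculite board/diatomaceous earth interface, ΣR_partial = 0.8562 m·K/W.
T_interface = T_in − Q'·ΣR_partial = 481 K − (136.3)(0.8562) = 364.3 K

T = 364.3 K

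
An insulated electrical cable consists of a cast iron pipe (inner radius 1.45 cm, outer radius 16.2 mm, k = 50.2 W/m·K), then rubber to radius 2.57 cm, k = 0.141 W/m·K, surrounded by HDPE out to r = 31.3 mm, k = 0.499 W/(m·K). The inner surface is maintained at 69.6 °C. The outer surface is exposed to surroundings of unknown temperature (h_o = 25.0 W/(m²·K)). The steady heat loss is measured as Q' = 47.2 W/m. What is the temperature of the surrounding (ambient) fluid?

Sum the resistances:
  R'_cast iron = ln(0.0162/0.0145)/(2πk) = 0.1109/(2π·50.2) = 3.515×10^-4 m·K/W
  R'_rubber = ln(0.0257/0.0162)/(2πk) = 0.4615/(2π·0.141) = 0.5209 m·K/W
  R'_HDPE = ln(0.0313/0.0257)/(2πk) = 0.1971/(2π·0.499) = 0.06287 m·K/W
  R'_conv,out = 1/(2πr h) = 1/(2π·0.0313·25.0) = 0.2034 m·K/W
ΣR = 0.7875 m·K/W
ΔT = Q'·ΣR = 47.2 × 0.7875 = 37.17 K
Heat flows outward, so T_out = T_in − ΔT = 69.6 − 37.17 = 32.4 °C

T_out = 32.4 °C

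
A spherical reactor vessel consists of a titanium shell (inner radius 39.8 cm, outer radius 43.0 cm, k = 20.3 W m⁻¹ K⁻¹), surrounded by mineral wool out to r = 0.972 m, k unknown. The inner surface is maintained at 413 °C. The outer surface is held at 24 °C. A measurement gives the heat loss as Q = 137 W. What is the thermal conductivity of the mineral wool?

ΣR = ΔT/Q = |413 − 24|/137 = 2.839 K/W
Known resistances:
  R_titanium = (1/0.398 − 1/0.430)/(4πk) = 0.1870/(4π·20.3) = 7.330×10^-4 K/W
R_mineral wool = ΣR − ΣR_known = 2.839 − 7.330×10^-4 = 2.838 K/W
(1/r₁−1/r₂)/(4πk) = 2.838 ⇒ k = 1.297/(4π·2.838) = 0.0364 W/m·K

k = 0.0364 W/m·K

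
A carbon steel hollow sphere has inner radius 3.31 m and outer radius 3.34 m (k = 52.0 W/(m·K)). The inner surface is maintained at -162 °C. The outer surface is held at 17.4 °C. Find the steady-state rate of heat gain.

Q = 4πk·ΔT/(1/r₁ − 1/r₂) = 4π × 52.0 × 179.4 / (1/3.31 − 1/3.34) = 4.32×10^7 W

Q = 43200 kW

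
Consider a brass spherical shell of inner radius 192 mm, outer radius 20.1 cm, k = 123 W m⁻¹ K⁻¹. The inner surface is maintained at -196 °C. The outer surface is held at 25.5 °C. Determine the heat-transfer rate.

Q = 4πk·ΔT/(1/r₁ − 1/r₂) = 4π × 123 × 221.5 / (1/0.192 − 1/0.201) = 1.47×10^6 W

Q = 1470 kW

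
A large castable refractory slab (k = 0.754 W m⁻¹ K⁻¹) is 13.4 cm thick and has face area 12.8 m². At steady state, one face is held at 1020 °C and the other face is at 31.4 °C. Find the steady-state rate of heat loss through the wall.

Q = 71.2 kW

Q = kA·ΔT/L = 0.754 × 12.8 × |1020 °C − 31.4 °C| / 0.134 = 71200 W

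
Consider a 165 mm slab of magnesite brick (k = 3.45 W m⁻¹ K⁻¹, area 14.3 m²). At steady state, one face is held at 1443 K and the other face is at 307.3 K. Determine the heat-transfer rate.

Q = 3.40×10^5 W

Q = kA·ΔT/L = 3.45 × 14.3 × |1443 K − 307.3 K| / 0.165 = 3.40×10^5 W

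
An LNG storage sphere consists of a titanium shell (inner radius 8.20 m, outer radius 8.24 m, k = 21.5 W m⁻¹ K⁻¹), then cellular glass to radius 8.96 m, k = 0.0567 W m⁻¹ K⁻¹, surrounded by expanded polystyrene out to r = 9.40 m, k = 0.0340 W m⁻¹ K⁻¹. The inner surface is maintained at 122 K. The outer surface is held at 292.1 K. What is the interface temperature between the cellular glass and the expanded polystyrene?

Treat each layer as a resistance in series:
  R_titanium = (1/8.20 − 1/8.24)/(4πk) = 5.920×10^-4/(4π·21.5) = 2.191×10^-6 K/W
  R_cellular glass = (1/8.24 − 1/8.96)/(4πk) = 0.009752/(4π·0.0567) = 0.01369 K/W
  R_expanded polystyrene = (1/8.96 − 1/9.40)/(4πk) = 0.005224/(4π·0.0340) = 0.01223 K/W
ΣR = 2.191×10^-6 + 0.01369 + 0.01223 = 0.02592 K/W
Q = ΔT/ΣR = (122 K − 292.1 K)/0.02592 = -6562 W
From the inner boundary to the cellular glass/expanded polystyrene interface, ΣR_partial = 0.01369 K/W.
T_interface = T_in − Q·ΣR_partial = 122 K − (-6562)(0.01369) = 211.8 K

T = 211.8 K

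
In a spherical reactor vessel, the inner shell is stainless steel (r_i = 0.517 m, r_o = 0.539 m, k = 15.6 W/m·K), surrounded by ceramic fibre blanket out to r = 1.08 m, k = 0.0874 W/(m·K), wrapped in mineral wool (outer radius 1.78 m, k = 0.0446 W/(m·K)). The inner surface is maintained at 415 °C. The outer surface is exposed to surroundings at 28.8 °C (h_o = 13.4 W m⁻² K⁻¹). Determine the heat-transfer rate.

Q = 258 W

Resistance network (inner→outer):
  R_stainless steel = (1/0.517 − 1/0.539)/(4πk) = 0.07895/(4π·15.6) = 4.027×10^-4 K/W
  R_ceramic fibre blanket = (1/0.539 − 1/1.08)/(4πk) = 0.9294/(4π·0.0874) = 0.8462 K/W
  R_mineral wool = (1/1.08 − 1/1.78)/(4πk) = 0.3641/(4π·0.0446) = 0.6497 K/W
  R_conv,out = 1/(4πr²h) = 1/(4π·1.78²·13.4) = 0.001874 K/W
ΣR = 4.027×10^-4 + 0.8462 + 0.6497 + 0.001874 = 1.498 K/W
Q = ΔT/ΣR = (415 °C − 28.8 °C)/1.498 = 258 W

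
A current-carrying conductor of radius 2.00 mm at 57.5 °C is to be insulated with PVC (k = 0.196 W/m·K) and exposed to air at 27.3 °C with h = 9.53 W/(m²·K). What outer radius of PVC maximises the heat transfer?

r_cr = 2.06 cm

For a cylinder, r_cr = k_ins/h = 0.196/9.53 = 0.0206 m = 2.06 cm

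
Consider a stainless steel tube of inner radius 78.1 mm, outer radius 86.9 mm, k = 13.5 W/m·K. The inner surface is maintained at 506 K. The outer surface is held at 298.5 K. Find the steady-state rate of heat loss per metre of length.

Q' = 1.65×10^5 W/m

Q' = 2πk·ΔT/ln(r₂/r₁) = 2π × 13.5 × 207.5 / ln(0.0869/0.0781) = 1.65×10^5 W/m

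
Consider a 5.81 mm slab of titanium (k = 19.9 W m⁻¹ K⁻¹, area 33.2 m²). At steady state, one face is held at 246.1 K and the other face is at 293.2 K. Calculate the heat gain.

Q = 5360 kW

Q = kA·ΔT/L = 19.9 × 33.2 × |246.1 K − 293.2 K| / 0.00581 = 5.36×10^6 W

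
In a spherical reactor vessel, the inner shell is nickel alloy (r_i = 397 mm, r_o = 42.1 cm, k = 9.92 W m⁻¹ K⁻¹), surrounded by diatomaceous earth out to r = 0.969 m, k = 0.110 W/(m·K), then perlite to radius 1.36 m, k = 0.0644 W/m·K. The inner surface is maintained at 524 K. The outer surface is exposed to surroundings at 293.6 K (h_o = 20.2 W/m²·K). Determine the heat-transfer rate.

Q = 172 W

Series thermal resistances, inner to outer:
  R_nickel alloy = (1/0.397 − 1/0.421)/(4πk) = 0.1436/(4π·9.92) = 0.001152 K/W
  R_diatomaceous earth = (1/0.421 − 1/0.969)/(4πk) = 1.343/(4π·0.110) = 0.9718 K/W
  R_perlite = (1/0.969 − 1/1.36)/(4πk) = 0.2967/(4π·0.0644) = 0.3666 K/W
  R_conv,out = 1/(4πr²h) = 1/(4π·1.36²·20.2) = 0.002130 K/W
ΣR = 0.001152 + 0.9718 + 0.3666 + 0.002130 = 1.342 K/W
Q = ΔT/ΣR = (524 K − 293.6 K)/1.342 = 172 W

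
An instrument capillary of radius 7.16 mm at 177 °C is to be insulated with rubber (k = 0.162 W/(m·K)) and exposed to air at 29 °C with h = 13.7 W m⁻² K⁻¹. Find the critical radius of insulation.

For a cylinder, r_cr = k_ins/h = 0.162/13.7 = 0.0118 m = 1.18 cm

r_cr = 1.18 cm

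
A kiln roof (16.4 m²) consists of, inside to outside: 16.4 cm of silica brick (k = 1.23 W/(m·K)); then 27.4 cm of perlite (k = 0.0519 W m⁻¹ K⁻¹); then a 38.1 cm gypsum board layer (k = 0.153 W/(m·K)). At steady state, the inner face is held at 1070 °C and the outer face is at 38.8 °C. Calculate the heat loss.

Resistance network (inner→outer):
  R_silica brick = L/(kA) = 0.164/(1.23·16.4) = 0.008130 K/W
  R_perlite = L/(kA) = 0.274/(0.0519·16.4) = 0.3219 K/W
  R_gypsum board = L/(kA) = 0.381/(0.153·16.4) = 0.1518 K/W
ΣR = 0.008130 + 0.3219 + 0.1518 = 0.4818 K/W
Q = ΔT/ΣR = (1070 °C − 38.8 °C)/0.4818 = 2140 W

Q = 2140 W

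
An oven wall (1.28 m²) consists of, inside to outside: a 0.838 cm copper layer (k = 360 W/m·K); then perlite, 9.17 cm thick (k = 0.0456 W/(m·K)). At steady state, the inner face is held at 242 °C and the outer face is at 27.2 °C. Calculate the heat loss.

Q = 137 W

Series thermal resistances, inner to outer:
  R_copper = L/(kA) = 0.00838/(360·1.28) = 1.819×10^-5 K/W
  R_perlite = L/(kA) = 0.0917/(0.0456·1.28) = 1.571 K/W
ΣR = 1.819×10^-5 + 1.571 = 1.571 K/W
Q = ΔT/ΣR = (242 °C − 27.2 °C)/1.571 = 137 W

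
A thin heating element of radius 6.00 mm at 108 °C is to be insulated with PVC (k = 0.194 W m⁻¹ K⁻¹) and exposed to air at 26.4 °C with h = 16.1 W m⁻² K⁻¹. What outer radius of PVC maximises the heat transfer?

r_cr = 1.20 cm

For a cylinder, r_cr = k_ins/h = 0.194/16.1 = 0.0120 m = 1.20 cm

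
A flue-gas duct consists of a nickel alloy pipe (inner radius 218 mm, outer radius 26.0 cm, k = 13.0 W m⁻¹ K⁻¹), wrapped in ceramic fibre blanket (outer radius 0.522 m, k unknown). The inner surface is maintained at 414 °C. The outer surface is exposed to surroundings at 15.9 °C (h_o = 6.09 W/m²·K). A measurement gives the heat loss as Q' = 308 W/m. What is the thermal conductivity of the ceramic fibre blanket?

k = 0.0894 W/m·K

ΣR = ΔT/Q' = |414 − 15.9|/308 = 1.293 m·K/W
Known resistances:
  R'_nickel alloy = ln(0.260/0.218)/(2πk) = 0.1762/(2π·13.0) = 0.002157 m·K/W
  R'_conv,out = 1/(2πr h) = 1/(2π·0.522·6.09) = 0.05006 m·K/W
R_ceramic fibre blanket = ΣR − ΣR_known = 1.293 − 0.05222 = 1.241 m·K/W
ln(r₂/r₁)/(2πk) = 1.241 ⇒ k = 0.6970/(2π·1.241) = 0.0894 W/m·K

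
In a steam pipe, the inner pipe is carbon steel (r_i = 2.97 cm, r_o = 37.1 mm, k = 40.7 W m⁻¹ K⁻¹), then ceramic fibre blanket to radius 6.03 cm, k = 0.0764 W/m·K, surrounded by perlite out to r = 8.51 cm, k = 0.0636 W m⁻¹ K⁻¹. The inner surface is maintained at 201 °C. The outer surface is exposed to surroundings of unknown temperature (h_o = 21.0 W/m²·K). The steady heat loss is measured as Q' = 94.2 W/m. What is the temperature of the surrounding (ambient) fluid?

Series resistances:
  R'_carbon steel = ln(0.0371/0.0297)/(2πk) = 0.2225/(2π·40.7) = 8.700×10^-4 m·K/W
  R'_ceramic fibre blanket = ln(0.0603/0.0371)/(2πk) = 0.4857/(2π·0.0764) = 1.012 m·K/W
  R'_perlite = ln(0.0851/0.0603)/(2πk) = 0.3445/(2π·0.0636) = 0.8621 m·K/W
  R'_conv,out = 1/(2πr h) = 1/(2π·0.0851·21.0) = 0.08906 m·K/W
ΣR = 1.964 m·K/W
ΔT = Q'·ΣR = 94.2 × 1.964 = 185.0 K
Heat flows outward, so T_out = T_in − ΔT = 201 − 185.0 = 16.0 °C

T_out = 16.0 °C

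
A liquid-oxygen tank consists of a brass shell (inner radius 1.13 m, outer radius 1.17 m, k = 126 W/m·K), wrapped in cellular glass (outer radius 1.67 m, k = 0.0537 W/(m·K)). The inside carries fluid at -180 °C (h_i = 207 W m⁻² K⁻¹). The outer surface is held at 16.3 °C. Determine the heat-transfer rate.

Q = 517 W

Series thermal resistances, inner to outer:
  R_conv,in = 1/(4πr²h) = 1/(4π·1.13²·207) = 3.011×10^-4 K/W
  R_brass = (1/1.13 − 1/1.17)/(4πk) = 0.03025/(4π·126) = 1.911×10^-5 K/W
  R_cellular glass = (1/1.17 − 1/1.67)/(4πk) = 0.2559/(4π·0.0537) = 0.3792 K/W
ΣR = 3.011×10^-4 + 1.911×10^-5 + 0.3792 = 0.3795 K/W
Q = ΔT/ΣR = (-180 °C − 16.3 °C)/0.3795 = -517 W
(Negative Q ⇒ heat flows inward; heat gain = 517 W.)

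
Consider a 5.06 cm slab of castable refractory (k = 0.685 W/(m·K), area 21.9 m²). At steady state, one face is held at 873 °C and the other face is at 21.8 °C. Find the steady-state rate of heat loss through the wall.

Q = kA·ΔT/L = 0.685 × 21.9 × |873 °C − 21.8 °C| / 0.0506 = 2.52×10^5 W

Q = 2.52×10^5 W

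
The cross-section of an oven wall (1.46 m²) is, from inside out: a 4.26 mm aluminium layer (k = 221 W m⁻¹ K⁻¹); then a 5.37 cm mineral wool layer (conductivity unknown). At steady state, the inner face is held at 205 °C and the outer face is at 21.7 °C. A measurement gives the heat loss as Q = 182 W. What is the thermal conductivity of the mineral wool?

ΣR = ΔT/Q = |205 − 21.7|/182 = 1.007 K/W
Known resistances:
  R_aluminium = L/(kA) = 0.00426/(221·1.46) = 1.320×10^-5 K/W
R_mineral wool = ΣR − ΣR_known = 1.007 − 1.320×10^-5 = 1.007 K/W
L/(kA) = 1.007 ⇒ k = 0.0537/(1.007·1.46) = 0.0365 W/m·K

k = 0.0365 W/m·K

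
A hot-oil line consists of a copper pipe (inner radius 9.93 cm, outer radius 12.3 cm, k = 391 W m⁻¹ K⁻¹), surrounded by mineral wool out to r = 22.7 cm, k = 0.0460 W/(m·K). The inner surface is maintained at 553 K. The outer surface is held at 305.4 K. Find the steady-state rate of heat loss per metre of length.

Treat each layer as a resistance in series:
  R'_copper = ln(0.123/0.0993)/(2πk) = 0.2140/(2π·391) = 8.712×10^-5 m·K/W
  R'_mineral wool = ln(0.227/0.123)/(2πk) = 0.6128/(2π·0.0460) = 2.120 m·K/W
ΣR = 8.712×10^-5 + 2.120 = 2.120 m·K/W
Q' = ΔT/ΣR = (553 K − 305.4 K)/2.120 = 117 W/m

Q' = 117 W/m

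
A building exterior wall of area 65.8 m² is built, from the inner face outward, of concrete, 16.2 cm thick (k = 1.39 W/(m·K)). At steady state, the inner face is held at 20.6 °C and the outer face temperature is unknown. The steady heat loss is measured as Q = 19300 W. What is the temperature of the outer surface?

T_out = -13.6 °C

Sum the resistances:
  R_concrete = L/(kA) = 0.162/(1.39·65.8) = 0.001771 K/W
ΣR = 0.001771 K/W
ΔT = Q·ΣR = 19300 × 0.001771 = 34.18 K
Heat flows outward, so T_out = T_in − ΔT = 20.6 − 34.18 = -13.6 °C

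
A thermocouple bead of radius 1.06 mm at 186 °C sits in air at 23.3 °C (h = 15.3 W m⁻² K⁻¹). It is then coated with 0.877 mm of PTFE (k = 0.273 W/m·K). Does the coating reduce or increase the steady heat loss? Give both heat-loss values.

increases: 0.0351 → 0.108 W

Critical radius for a sphere: r_cr = 2k/h = 0.0357 m = 3.57 cm.
Outer radius after coating: r₂ = 0.00106 + 8.77×10^-4 = 0.001937 m.
Since r₁ < r_cr and r₂ ≤ r_cr, the coating moves toward the maximum at r_cr — heat loss rises.
Bare: R = 1/(4πr₁²h) = 4629 K/W; Q = 162.7/4629 = 0.0351 W.
Coated: R = R_cond + R_conv = 1511 K/W; Q = 162.7/1511 = 0.108 W.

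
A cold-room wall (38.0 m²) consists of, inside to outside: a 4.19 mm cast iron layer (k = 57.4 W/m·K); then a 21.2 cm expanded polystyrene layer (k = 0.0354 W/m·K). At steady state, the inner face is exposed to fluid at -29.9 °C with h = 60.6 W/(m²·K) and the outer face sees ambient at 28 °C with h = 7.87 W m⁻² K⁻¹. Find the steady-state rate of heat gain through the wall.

Resistance network (inner→outer):
  R_conv,in = 1/(hA) = 1/(60.6·38.0) = 4.343×10^-4 K/W
  R_cast iron = L/(kA) = 0.00419/(57.4·38.0) = 1.921×10^-6 K/W
  R_expanded polystyrene = L/(kA) = 0.212/(0.0354·38.0) = 0.1576 K/W
  R_conv,out = 1/(hA) = 1/(7.87·38.0) = 0.003344 K/W
ΣR = 4.343×10^-4 + 1.921×10^-6 + 0.1576 + 0.003344 = 0.1614 K/W
Q = ΔT/ΣR = (-29.9 °C − 28 °C)/0.1614 = -359 W
(Negative Q ⇒ heat flows inward; heat gain = 359 W.)

Q = 359 W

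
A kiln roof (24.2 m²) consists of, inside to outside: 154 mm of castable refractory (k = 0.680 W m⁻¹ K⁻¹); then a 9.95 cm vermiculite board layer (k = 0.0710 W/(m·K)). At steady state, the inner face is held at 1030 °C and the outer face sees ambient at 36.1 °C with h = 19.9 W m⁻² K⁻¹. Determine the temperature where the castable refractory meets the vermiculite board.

T = 896 °C

Series thermal resistances, inner to outer:
  R_castable refractory = L/(kA) = 0.154/(0.680·24.2) = 0.009358 K/W
  R_vermiculite board = L/(kA) = 0.0995/(0.0710·24.2) = 0.05791 K/W
  R_conv,out = 1/(hA) = 1/(19.9·24.2) = 0.002076 K/W
ΣR = 0.009358 + 0.05791 + 0.002076 = 0.06934 K/W
Q = ΔT/ΣR = (1030 °C − 36.1 °C)/0.06934 = 14330 W
From the inner boundary to the castable refractory/vermiculite board interface, ΣR_partial = 0.009358 K/W.
T_interface = T_in − Q·ΣR_partial = 1030 °C − (14330)(0.009358) = 896 °C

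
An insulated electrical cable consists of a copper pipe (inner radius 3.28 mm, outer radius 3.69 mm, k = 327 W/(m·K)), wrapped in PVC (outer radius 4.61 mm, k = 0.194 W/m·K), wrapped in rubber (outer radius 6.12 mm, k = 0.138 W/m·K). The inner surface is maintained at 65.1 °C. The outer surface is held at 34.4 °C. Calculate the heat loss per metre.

Resistance network (inner→outer):
  R'_copper = ln(0.00369/0.00328)/(2πk) = 0.1178/(2π·327) = 5.733×10^-5 m·K/W
  R'_PVC = ln(0.00461/0.00369)/(2πk) = 0.2226/(2π·0.194) = 0.1826 m·K/W
  R'_rubber = ln(0.00612/0.00461)/(2πk) = 0.2833/(2π·0.138) = 0.3268 m·K/W
ΣR = 5.733×10^-5 + 0.1826 + 0.3268 = 0.5095 m·K/W
Q' = ΔT/ΣR = (65.1 °C − 34.4 °C)/0.5095 = 60.3 W/m

Q' = 60.3 W/m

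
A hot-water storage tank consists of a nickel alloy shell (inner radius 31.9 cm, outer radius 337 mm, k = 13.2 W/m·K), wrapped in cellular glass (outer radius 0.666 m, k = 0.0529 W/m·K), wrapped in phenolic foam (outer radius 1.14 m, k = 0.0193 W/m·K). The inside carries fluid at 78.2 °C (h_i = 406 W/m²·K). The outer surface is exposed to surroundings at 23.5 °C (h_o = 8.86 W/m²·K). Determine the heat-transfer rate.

Resistance network (inner→outer):
  R_conv,in = 1/(4πr²h) = 1/(4π·0.319²·406) = 0.001926 K/W
  R_nickel alloy = (1/0.319 − 1/0.337)/(4πk) = 0.1674/(4π·13.2) = 0.001009 K/W
  R_cellular glass = (1/0.337 − 1/0.666)/(4πk) = 1.466/(4π·0.0529) = 2.205 K/W
  R_phenolic foam = (1/0.666 − 1/1.14)/(4πk) = 0.6243/(4π·0.0193) = 2.574 K/W
  R_conv,out = 1/(4πr²h) = 1/(4π·1.14²·8.86) = 0.006911 K/W
ΣR = 0.001926 + 0.001009 + 2.205 + 2.574 + 0.006911 = 4.789 K/W
Q = ΔT/ΣR = (78.2 °C − 23.5 °C)/4.789 = 11.4 W

Q = 11.4 W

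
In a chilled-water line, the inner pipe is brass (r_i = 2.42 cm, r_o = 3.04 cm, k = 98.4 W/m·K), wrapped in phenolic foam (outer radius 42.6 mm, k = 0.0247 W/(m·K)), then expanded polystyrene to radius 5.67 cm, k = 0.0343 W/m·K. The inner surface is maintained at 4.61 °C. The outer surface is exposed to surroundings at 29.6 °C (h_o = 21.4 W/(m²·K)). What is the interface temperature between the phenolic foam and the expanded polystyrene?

Treat each layer as a resistance in series:
  R'_brass = ln(0.0304/0.0242)/(2πk) = 0.2281/(2π·98.4) = 3.689×10^-4 m·K/W
  R'_phenolic foam = ln(0.0426/0.0304)/(2πk) = 0.3374/(2π·0.0247) = 2.174 m·K/W
  R'_expanded polystyrene = ln(0.0567/0.0426)/(2πk) = 0.2859/(2π·0.0343) = 1.327 m·K/W
  R'_conv,out = 1/(2πr h) = 1/(2π·0.0567·21.4) = 0.1312 m·K/W
ΣR = 3.689×10^-4 + 2.174 + 1.327 + 0.1312 = 3.633 m·K/W
Q' = ΔT/ΣR = (4.61 °C − 29.6 °C)/3.633 = -6.879 W/m
From the inner boundary to the phenolic foam/expanded polystyrene interface, ΣR_partial = 2.174 m·K/W.
T_interface = T_in − Q'·ΣR_partial = 4.61 °C − (-6.879)(2.174) = 19.6 °C

T = 19.6 °C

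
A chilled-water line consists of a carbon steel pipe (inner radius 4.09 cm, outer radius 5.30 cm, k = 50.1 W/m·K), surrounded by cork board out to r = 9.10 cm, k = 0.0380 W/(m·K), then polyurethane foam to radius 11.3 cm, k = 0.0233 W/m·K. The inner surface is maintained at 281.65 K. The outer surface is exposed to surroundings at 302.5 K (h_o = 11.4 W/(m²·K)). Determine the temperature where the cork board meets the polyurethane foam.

T = 293.9 K

Resistance network (inner→outer):
  R'_carbon steel = ln(0.0530/0.0409)/(2πk) = 0.2592/(2π·50.1) = 8.233×10^-4 m·K/W
  R'_cork board = ln(0.0910/0.0530)/(2πk) = 0.5406/(2π·0.0380) = 2.264 m·K/W
  R'_polyurethane foam = ln(0.113/0.0910)/(2πk) = 0.2165/(2π·0.0233) = 1.479 m·K/W
  R'_conv,out = 1/(2πr h) = 1/(2π·0.113·11.4) = 0.1235 m·K/W
ΣR = 8.233×10^-4 + 2.264 + 1.479 + 0.1235 = 3.867 m·K/W
Q' = ΔT/ΣR = (281.65 K − 302.5 K)/3.867 = -5.392 W/m
From the inner boundary to the cork board/polyurethane foam interface, ΣR_partial = 2.265 m·K/W.
T_interface = T_in − Q'·ΣR_partial = 281.65 K − (-5.392)(2.265) = 293.9 K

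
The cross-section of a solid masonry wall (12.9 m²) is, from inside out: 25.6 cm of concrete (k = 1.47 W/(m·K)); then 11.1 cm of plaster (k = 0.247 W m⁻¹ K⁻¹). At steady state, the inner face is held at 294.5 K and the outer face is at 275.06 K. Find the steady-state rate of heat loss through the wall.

Series thermal resistances, inner to outer:
  R_concrete = L/(kA) = 0.256/(1.47·12.9) = 0.01350 K/W
  R_plaster = L/(kA) = 0.111/(0.247·12.9) = 0.03484 K/W
ΣR = 0.01350 + 0.03484 = 0.04834 K/W
Q = ΔT/ΣR = (294.5 K − 275.06 K)/0.04834 = 402 W

Q = 402 W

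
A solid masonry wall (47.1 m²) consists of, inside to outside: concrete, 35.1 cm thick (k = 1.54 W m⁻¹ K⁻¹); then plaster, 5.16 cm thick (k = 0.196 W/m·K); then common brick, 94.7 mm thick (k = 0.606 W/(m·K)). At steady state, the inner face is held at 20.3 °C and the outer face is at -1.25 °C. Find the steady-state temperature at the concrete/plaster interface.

T = 12.7 °C

Treat each layer as a resistance in series:
  R_concrete = L/(kA) = 0.351/(1.54·47.1) = 0.004839 K/W
  R_plaster = L/(kA) = 0.0516/(0.196·47.1) = 0.005589 K/W
  R_common brick = L/(kA) = 0.0947/(0.606·47.1) = 0.003318 K/W
ΣR = 0.004839 + 0.005589 + 0.003318 = 0.01375 K/W
Q = ΔT/ΣR = (20.3 °C − -1.25 °C)/0.01375 = 1567 W
From the inner boundary to the concrete/plaster interface, ΣR_partial = 0.004839 K/W.
T_interface = T_in − Q·ΣR_partial = 20.3 °C − (1567)(0.004839) = 12.7 °C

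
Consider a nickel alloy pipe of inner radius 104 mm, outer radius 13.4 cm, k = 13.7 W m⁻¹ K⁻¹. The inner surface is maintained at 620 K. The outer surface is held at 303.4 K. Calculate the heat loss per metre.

Q' = 2πk·ΔT/ln(r₂/r₁) = 2π × 13.7 × 316.6 / ln(0.134/0.104) = 1.08×10^5 W/m

Q' = 1.08×10^5 W/m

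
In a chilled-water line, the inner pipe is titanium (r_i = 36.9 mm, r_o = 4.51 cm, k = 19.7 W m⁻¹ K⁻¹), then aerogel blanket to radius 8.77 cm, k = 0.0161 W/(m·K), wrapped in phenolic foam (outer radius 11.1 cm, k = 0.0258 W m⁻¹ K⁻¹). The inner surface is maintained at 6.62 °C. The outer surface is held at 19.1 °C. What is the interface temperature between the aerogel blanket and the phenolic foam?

T = 16.8 °C

Resistance network (inner→outer):
  R'_titanium = ln(0.0451/0.0369)/(2πk) = 0.2007/(2π·19.7) = 0.001621 m·K/W
  R'_aerogel blanket = ln(0.0877/0.0451)/(2πk) = 0.6650/(2π·0.0161) = 6.574 m·K/W
  R'_phenolic foam = ln(0.111/0.0877)/(2πk) = 0.2356/(2π·0.0258) = 1.453 m·K/W
ΣR = 0.001621 + 6.574 + 1.453 = 8.029 m·K/W
Q' = ΔT/ΣR = (6.62 °C − 19.1 °C)/8.029 = -1.554 W/m
From the inner boundary to the aerogel blanket/phenolic foam interface, ΣR_partial = 6.576 m·K/W.
T_interface = T_in − Q'·ΣR_partial = 6.62 °C − (-1.554)(6.576) = 16.8 °C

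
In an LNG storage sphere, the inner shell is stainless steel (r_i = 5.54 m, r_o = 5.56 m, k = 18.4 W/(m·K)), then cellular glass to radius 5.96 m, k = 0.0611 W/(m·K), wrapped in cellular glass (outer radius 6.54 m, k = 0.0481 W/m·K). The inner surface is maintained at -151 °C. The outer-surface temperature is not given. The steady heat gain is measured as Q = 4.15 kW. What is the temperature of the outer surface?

T_out = 16.4 °C

Sum the resistances:
  R_stainless steel = (1/5.54 − 1/5.56)/(4πk) = 6.493×10^-4/(4π·18.4) = 2.808×10^-6 K/W
  R_cellular glass = (1/5.56 − 1/5.96)/(4πk) = 0.01207/(4π·0.0611) = 0.01572 K/W
  R_cellular glass = (1/5.96 − 1/6.54)/(4πk) = 0.01488/(4π·0.0481) = 0.02462 K/W
ΣR = 0.04034 K/W
ΔT = Q·ΣR = 4150 × 0.04034 = 167.4 K
Heat flows inward, so T_out = T_in + ΔT = -151 + 167.4 = 16.4 °C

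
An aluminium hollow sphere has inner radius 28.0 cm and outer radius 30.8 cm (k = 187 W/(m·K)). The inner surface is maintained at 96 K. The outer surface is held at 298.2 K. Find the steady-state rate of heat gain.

Q = 1460 kW

Q = 4πk·ΔT/(1/r₁ − 1/r₂) = 4π × 187 × 202.2 / (1/0.280 − 1/0.308) = 1.46×10^6 W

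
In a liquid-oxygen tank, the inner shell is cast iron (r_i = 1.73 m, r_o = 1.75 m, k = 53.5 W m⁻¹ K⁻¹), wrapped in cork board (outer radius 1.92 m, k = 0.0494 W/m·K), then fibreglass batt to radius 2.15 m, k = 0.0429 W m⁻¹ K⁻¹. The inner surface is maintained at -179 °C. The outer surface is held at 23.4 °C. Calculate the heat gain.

Treat each layer as a resistance in series:
  R_cast iron = (1/1.73 − 1/1.75)/(4πk) = 0.006606/(4π·53.5) = 9.826×10^-6 K/W
  R_cork board = (1/1.75 − 1/1.92)/(4πk) = 0.05060/(4π·0.0494) = 0.08150 K/W
  R_fibreglass batt = (1/1.92 − 1/2.15)/(4πk) = 0.05572/(4π·0.0429) = 0.1034 K/W
ΣR = 9.826×10^-6 + 0.08150 + 0.1034 = 0.1849 K/W
Q = ΔT/ΣR = (-179 °C − 23.4 °C)/0.1849 = -1090 W
(Negative Q ⇒ heat flows inward; heat gain = 1090 W.)

Q = 1090 W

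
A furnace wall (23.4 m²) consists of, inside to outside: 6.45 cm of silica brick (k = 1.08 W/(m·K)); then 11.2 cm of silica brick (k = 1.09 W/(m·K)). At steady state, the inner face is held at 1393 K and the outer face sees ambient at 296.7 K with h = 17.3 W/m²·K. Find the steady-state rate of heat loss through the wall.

Q = 116 kW

Treat each layer as a resistance in series:
  R_silica brick = L/(kA) = 0.0645/(1.08·23.4) = 0.002552 K/W
  R_silica brick = L/(kA) = 0.112/(1.09·23.4) = 0.004391 K/W
  R_conv,out = 1/(hA) = 1/(17.3·23.4) = 0.002470 K/W
ΣR = 0.002552 + 0.004391 + 0.002470 = 0.009413 K/W
Q = ΔT/ΣR = (1393 K − 296.7 K)/0.009413 = 1.16×10^5 W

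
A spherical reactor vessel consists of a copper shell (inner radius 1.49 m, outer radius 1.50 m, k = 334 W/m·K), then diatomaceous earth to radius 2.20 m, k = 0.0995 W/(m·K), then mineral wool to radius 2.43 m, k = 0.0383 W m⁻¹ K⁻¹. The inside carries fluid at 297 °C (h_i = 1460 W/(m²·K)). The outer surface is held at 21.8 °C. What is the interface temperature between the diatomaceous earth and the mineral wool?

Series thermal resistances, inner to outer:
  R_conv,in = 1/(4πr²h) = 1/(4π·1.49²·1460) = 2.455×10^-5 K/W
  R_copper = (1/1.49 − 1/1.50)/(4πk) = 0.004474/(4π·334) = 1.066×10^-6 K/W
  R_diatomaceous earth = (1/1.50 − 1/2.20)/(4πk) = 0.2121/(4π·0.0995) = 0.1696 K/W
  R_mineral wool = (1/2.20 − 1/2.43)/(4πk) = 0.04302/(4π·0.0383) = 0.08939 K/W
ΣR = 2.455×10^-5 + 1.066×10^-6 + 0.1696 + 0.08939 = 0.2590 K/W
Q = ΔT/ΣR = (297 °C − 21.8 °C)/0.2590 = 1063 W
From the inner boundary to the diatomaceous earth/mineral wool interface, ΣR_partial = 0.1696 K/W.
T_interface = T_in − Q·ΣR_partial = 297 °C − (1063)(0.1696) = 117 °C

T = 117 °C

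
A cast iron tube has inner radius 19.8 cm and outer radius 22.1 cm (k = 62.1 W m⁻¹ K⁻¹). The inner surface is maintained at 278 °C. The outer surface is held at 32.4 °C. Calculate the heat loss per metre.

Q' = 2πk·ΔT/ln(r₂/r₁) = 2π × 62.1 × 245.6 / ln(0.221/0.198) = 8.72×10^5 W/m

Q' = 872 kW/m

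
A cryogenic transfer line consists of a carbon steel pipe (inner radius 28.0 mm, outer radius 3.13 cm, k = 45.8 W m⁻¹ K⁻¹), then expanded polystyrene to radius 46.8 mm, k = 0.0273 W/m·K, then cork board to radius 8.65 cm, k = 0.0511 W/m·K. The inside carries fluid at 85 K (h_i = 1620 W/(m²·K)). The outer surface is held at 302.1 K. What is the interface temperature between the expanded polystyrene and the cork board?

Treat each layer as a resistance in series:
  R'_conv,in = 1/(2πr h) = 1/(2π·0.0280·1620) = 0.003509 m·K/W
  R'_carbon steel = ln(0.0313/0.0280)/(2πk) = 0.1114/(2π·45.8) = 3.872×10^-4 m·K/W
  R'_expanded polystyrene = ln(0.0468/0.0313)/(2πk) = 0.4023/(2π·0.0273) = 2.345 m·K/W
  R'_cork board = ln(0.0865/0.0468)/(2πk) = 0.6143/(2π·0.0511) = 1.913 m·K/W
ΣR = 0.003509 + 3.872×10^-4 + 2.345 + 1.913 = 4.262 m·K/W
Q' = ΔT/ΣR = (85 K − 302.1 K)/4.262 = -50.94 W/m
From the inner boundary to the expanded polystyrene/cork board interface, ΣR_partial = 2.349 m·K/W.
T_interface = T_in − Q'·ΣR_partial = 85 K − (-50.94)(2.349) = 204.7 K

T = 204.7 K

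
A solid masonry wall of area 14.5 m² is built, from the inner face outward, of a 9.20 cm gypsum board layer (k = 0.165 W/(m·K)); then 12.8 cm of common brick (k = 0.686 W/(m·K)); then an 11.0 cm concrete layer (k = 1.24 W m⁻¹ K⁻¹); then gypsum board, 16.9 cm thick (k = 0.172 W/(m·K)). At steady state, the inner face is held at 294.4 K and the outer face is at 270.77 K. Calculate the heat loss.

Q = 189 W

Treat each layer as a resistance in series:
  R_gypsum board = L/(kA) = 0.0920/(0.165·14.5) = 0.03845 K/W
  R_common brick = L/(kA) = 0.128/(0.686·14.5) = 0.01287 K/W
  R_concrete = L/(kA) = 0.110/(1.24·14.5) = 0.006118 K/W
  R_gypsum board = L/(kA) = 0.169/(0.172·14.5) = 0.06776 K/W
ΣR = 0.03845 + 0.01287 + 0.006118 + 0.06776 = 0.1252 K/W
Q = ΔT/ΣR = (294.4 K − 270.77 K)/0.1252 = 189 W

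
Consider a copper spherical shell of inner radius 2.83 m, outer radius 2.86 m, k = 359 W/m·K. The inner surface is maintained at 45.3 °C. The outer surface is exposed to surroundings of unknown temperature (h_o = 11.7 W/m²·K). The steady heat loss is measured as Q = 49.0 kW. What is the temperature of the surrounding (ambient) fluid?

T_out = 4.52 °C

Sum the resistances:
  R_copper = (1/2.83 − 1/2.86)/(4πk) = 0.003707/(4π·359) = 8.216×10^-7 K/W
  R_conv,out = 1/(4πr²h) = 1/(4π·2.86²·11.7) = 8.315×10^-4 K/W
ΣR = 8.323×10^-4 K/W
ΔT = Q·ΣR = 49000 × 8.323×10^-4 = 40.78 K
Heat flows outward, so T_out = T_in − ΔT = 45.3 − 40.78 = 4.52 °C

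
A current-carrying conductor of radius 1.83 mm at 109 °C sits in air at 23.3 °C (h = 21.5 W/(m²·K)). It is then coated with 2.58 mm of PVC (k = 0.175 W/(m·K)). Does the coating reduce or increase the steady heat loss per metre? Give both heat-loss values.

Critical radius for a cylinder: r_cr = k/h = 0.00814 m = 0.814 cm.
Outer radius after coating: r₂ = 0.00183 + 0.00258 = 0.00441 m.
Since r₁ < r_cr and r₂ ≤ r_cr, the coating moves toward the maximum at r_cr — heat loss rises.
Bare: R = 1/(2πr₁h) = 4.045 m·K/W; Q = 85.7/4.045 = 21.2 W/m.
Coated: R = R_cond + R_conv = 2.479 m·K/W; Q = 85.7/2.479 = 34.6 W/m.

increases: 21.2 → 34.6 W/m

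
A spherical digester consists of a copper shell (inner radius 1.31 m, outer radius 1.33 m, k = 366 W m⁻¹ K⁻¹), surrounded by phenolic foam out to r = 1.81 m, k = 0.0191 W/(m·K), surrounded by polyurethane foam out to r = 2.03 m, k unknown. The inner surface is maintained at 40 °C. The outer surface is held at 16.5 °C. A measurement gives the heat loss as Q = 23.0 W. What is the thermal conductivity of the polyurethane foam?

k = 0.0249 W/m·K

ΣR = ΔT/Q = |40 − 16.5|/23.0 = 1.022 K/W
Known resistances:
  R_copper = (1/1.31 − 1/1.33)/(4πk) = 0.01148/(4π·366) = 2.496×10^-6 K/W
  R_phenolic foam = (1/1.33 − 1/1.81)/(4πk) = 0.1994/(4π·0.0191) = 0.8307 K/W
R_polyurethane foam = ΣR − ΣR_known = 1.022 − 0.8307 = 0.1913 K/W
(1/r₁−1/r₂)/(4πk) = 0.1913 ⇒ k = 0.05988/(4π·0.1913) = 0.0249 W/m·K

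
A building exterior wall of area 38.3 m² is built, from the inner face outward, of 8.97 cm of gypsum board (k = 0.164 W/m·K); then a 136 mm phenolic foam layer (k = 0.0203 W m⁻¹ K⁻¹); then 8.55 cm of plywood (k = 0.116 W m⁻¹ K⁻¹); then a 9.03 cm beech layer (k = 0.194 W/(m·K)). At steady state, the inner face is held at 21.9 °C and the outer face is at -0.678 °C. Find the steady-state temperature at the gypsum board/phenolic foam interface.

Resistance network (inner→outer):
  R_gypsum board = L/(kA) = 0.0897/(0.164·38.3) = 0.01428 K/W
  R_phenolic foam = L/(kA) = 0.136/(0.0203·38.3) = 0.1749 K/W
  R_plywood = L/(kA) = 0.0855/(0.116·38.3) = 0.01924 K/W
  R_beech = L/(kA) = 0.0903/(0.194·38.3) = 0.01215 K/W
ΣR = 0.01428 + 0.1749 + 0.01924 + 0.01215 = 0.2206 K/W
Q = ΔT/ΣR = (21.9 °C − -0.678 °C)/0.2206 = 102.3 W
From the inner boundary to the gypsum board/phenolic foam interface, ΣR_partial = 0.01428 K/W.
T_interface = T_in − Q·ΣR_partial = 21.9 °C − (102.3)(0.01428) = 20.4 °C

T = 20.4 °C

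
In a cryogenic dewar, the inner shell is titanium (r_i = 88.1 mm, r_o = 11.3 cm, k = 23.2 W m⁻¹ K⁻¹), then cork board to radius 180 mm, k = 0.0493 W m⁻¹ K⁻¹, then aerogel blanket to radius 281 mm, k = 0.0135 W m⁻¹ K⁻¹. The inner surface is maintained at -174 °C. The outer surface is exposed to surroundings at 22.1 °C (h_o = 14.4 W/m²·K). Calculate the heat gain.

Treat each layer as a resistance in series:
  R_titanium = (1/0.0881 − 1/0.113)/(4πk) = 2.501/(4π·23.2) = 0.008579 K/W
  R_cork board = (1/0.113 − 1/0.180)/(4πk) = 3.294/(4π·0.0493) = 5.317 K/W
  R_aerogel blanket = (1/0.180 − 1/0.281)/(4πk) = 1.997/(4π·0.0135) = 11.77 K/W
  R_conv,out = 1/(4πr²h) = 1/(4π·0.281²·14.4) = 0.06999 K/W
ΣR = 0.008579 + 5.317 + 11.77 + 0.06999 = 17.17 K/W
Q = ΔT/ΣR = (-174 °C − 22.1 °C)/17.17 = -11.4 W
(Negative Q ⇒ heat flows inward; heat gain = 11.4 W.)

Q = 11.4 W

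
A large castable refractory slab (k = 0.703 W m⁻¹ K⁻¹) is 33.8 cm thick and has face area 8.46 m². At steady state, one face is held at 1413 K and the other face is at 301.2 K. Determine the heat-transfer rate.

Q = 19.6 kW

Q = kA·ΔT/L = 0.703 × 8.46 × |1413 K − 301.2 K| / 0.338 = 19600 W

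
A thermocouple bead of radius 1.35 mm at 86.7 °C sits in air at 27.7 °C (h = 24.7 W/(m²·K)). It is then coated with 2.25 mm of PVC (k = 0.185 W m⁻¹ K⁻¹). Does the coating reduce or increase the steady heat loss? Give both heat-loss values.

Critical radius for a sphere: r_cr = 2k/h = 0.0150 m = 1.50 cm.
Outer radius after coating: r₂ = 0.00135 + 0.00225 = 0.00360 m.
Since r₁ < r_cr and r₂ ≤ r_cr, the coating moves toward the maximum at r_cr — heat loss rises.
Bare: R = 1/(4πr₁²h) = 1768 K/W; Q = 59/1768 = 0.0334 W.
Coated: R = R_cond + R_conv = 447.7 K/W; Q = 59/447.7 = 0.132 W.

increases: 0.0334 → 0.132 W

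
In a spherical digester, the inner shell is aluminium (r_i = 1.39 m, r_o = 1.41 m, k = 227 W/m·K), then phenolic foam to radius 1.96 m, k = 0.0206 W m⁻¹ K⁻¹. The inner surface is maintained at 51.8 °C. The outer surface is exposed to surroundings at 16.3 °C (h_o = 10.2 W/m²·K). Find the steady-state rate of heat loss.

Treat each layer as a resistance in series:
  R_aluminium = (1/1.39 − 1/1.41)/(4πk) = 0.01020/(4π·227) = 3.577×10^-6 K/W
  R_phenolic foam = (1/1.41 − 1/1.96)/(4πk) = 0.1990/(4π·0.0206) = 0.7688 K/W
  R_conv,out = 1/(4πr²h) = 1/(4π·1.96²·10.2) = 0.002031 K/W
ΣR = 3.577×10^-6 + 0.7688 + 0.002031 = 0.7708 K/W
Q = ΔT/ΣR = (51.8 °C − 16.3 °C)/0.7708 = 46.1 W

Q = 46.1 W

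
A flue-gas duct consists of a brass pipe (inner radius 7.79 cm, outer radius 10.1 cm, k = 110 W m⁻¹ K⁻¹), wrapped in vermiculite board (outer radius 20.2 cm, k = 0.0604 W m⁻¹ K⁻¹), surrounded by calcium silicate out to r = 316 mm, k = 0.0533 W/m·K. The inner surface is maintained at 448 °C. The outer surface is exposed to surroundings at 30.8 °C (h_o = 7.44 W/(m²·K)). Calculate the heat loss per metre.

Q' = 129 W/m

Series thermal resistances, inner to outer:
  R'_brass = ln(0.101/0.0779)/(2πk) = 0.2597/(2π·110) = 3.757×10^-4 m·K/W
  R'_vermiculite board = ln(0.202/0.101)/(2πk) = 0.6931/(2π·0.0604) = 1.826 m·K/W
  R'_calcium silicate = ln(0.316/0.202)/(2πk) = 0.4475/(2π·0.0533) = 1.336 m·K/W
  R'_conv,out = 1/(2πr h) = 1/(2π·0.316·7.44) = 0.06770 m·K/W
ΣR = 3.757×10^-4 + 1.826 + 1.336 + 0.06770 = 3.230 m·K/W
Q' = ΔT/ΣR = (448 °C − 30.8 °C)/3.230 = 129 W/m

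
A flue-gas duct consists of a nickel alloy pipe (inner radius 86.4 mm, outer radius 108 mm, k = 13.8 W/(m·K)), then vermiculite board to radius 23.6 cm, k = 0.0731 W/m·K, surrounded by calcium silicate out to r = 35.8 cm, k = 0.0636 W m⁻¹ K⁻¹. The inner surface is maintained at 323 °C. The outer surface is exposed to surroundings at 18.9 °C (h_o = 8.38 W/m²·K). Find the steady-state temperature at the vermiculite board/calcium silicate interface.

T = 138 °C

Resistance network (inner→outer):
  R'_nickel alloy = ln(0.108/0.0864)/(2πk) = 0.2231/(2π·13.8) = 0.002574 m·K/W
  R'_vermiculite board = ln(0.236/0.108)/(2πk) = 0.7817/(2π·0.0731) = 1.702 m·K/W
  R'_calcium silicate = ln(0.358/0.236)/(2πk) = 0.4167/(2π·0.0636) = 1.043 m·K/W
  R'_conv,out = 1/(2πr h) = 1/(2π·0.358·8.38) = 0.05305 m·K/W
ΣR = 0.002574 + 1.702 + 1.043 + 0.05305 = 2.801 m·K/W
Q' = ΔT/ΣR = (323 °C − 18.9 °C)/2.801 = 108.6 W/m
From the inner boundary to the vermiculite board/calcium silicate interface, ΣR_partial = 1.705 m·K/W.
T_interface = T_in − Q'·ΣR_partial = 323 °C − (108.6)(1.705) = 138 °C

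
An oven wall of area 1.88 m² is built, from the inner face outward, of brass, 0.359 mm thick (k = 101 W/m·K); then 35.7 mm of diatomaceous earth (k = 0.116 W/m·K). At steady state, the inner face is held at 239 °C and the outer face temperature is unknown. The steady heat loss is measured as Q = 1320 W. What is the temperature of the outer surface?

Series resistances:
  R_brass = L/(kA) = 3.59×10^-4/(101·1.88) = 1.891×10^-6 K/W
  R_diatomaceous earth = L/(kA) = 0.0357/(0.116·1.88) = 0.1637 K/W
ΣR = 0.1637 K/W
ΔT = Q·ΣR = 1320 × 0.1637 = 216.1 K
Heat flows outward, so T_out = T_in − ΔT = 239 − 216.1 = 22.9 °C

T_out = 22.9 °C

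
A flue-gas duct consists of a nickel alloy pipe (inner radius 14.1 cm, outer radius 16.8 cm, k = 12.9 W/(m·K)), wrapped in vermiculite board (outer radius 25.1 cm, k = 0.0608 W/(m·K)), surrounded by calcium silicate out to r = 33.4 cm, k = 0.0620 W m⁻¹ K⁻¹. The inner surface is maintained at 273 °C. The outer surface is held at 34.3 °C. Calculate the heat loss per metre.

Q' = 134 W/m

Resistance network (inner→outer):
  R'_nickel alloy = ln(0.168/0.141)/(2πk) = 0.1752/(2π·12.9) = 0.002162 m·K/W
  R'_vermiculite board = ln(0.251/0.168)/(2πk) = 0.4015/(2π·0.0608) = 1.051 m·K/W
  R'_calcium silicate = ln(0.334/0.251)/(2πk) = 0.2857/(2π·0.0620) = 0.7334 m·K/W
ΣR = 0.002162 + 1.051 + 0.7334 = 1.787 m·K/W
Q' = ΔT/ΣR = (273 °C − 34.3 °C)/1.787 = 134 W/m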